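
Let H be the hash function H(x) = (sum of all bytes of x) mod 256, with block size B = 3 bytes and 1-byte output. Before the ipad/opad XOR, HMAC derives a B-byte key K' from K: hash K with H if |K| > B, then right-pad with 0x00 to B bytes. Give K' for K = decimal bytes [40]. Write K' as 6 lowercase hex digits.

Key decimal bytes [40] = 28 is 1 byte ≤ B = 3; zero-pad to 3 bytes: K' = 28 00 00.

280000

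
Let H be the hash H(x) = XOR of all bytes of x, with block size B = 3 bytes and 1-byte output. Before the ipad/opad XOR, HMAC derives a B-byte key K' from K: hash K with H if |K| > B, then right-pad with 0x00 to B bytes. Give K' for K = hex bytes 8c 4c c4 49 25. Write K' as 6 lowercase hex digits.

680000

|K| = 5 > B = 3, so first hash the key.
H(K): XOR 8c⊕4c⊕c4⊕49⊕25 = 68.
Zero-pad H(K) = 68 to 3 bytes: K' = 68 00 00.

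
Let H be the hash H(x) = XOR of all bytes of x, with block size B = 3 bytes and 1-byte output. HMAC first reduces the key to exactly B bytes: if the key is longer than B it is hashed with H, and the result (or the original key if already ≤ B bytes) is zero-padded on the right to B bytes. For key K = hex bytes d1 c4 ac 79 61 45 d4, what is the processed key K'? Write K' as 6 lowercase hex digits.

300000

|K| = 7 > B = 3, so first hash the key.
H(K): XOR d1⊕c4⊕ac⊕79⊕61⊕45⊕d4 = 30.
Zero-pad H(K) = 30 to 3 bytes: K' = 30 00 00.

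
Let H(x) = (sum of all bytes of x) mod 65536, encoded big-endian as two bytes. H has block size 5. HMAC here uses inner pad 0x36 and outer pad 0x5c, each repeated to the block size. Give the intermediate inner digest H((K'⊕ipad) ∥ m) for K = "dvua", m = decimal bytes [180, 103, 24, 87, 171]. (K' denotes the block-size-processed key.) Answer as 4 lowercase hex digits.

0397

Key "dvua" = 64 76 75 61 is 4 bytes ≤ B = 5; zero-pad to 5 bytes: K' = 64 76 75 61 00.
K' ⊕ ipad = 52 40 43 57 36.
Inner input = 52 40 43 57 36 ∥ b4 67 18 57 ab.
Inner hash: sum = 82+64+67+87+54+180+103+24+87+171 = 919 → 03 97.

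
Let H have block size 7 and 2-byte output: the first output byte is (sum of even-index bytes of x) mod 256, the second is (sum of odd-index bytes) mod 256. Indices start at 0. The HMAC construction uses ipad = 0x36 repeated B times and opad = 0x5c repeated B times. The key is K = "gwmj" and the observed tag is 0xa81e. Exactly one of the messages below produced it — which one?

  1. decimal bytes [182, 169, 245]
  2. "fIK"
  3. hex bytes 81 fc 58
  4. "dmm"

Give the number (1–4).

Key "gwmj" = 67 77 6d 6a is 4 bytes ≤ B = 7; zero-pad to 7 bytes: K' = 67 77 6d 6a 00 00 00.
K' ⊕ ipad = 51 41 5b 5c 36 36 36; K' ⊕ opad = 3b 2b 31 36 5c 5c 5c.
m1: inner = H(51 41 5b 5c 36 36 36 b6 a9 f5) = c1 7e; tag = H(3b 2b 31 36 5c 5c 5c c1 7e) = a27e
m2: inner = H(51 41 5b 5c 36 36 36 66 49 4b) = 61 84; tag = H(3b 2b 31 36 5c 5c 5c 61 84) = a81e ← matches
m3: inner = H(51 41 5b 5c 36 36 36 81 fc 58) = 14 ac; tag = H(3b 2b 31 36 5c 5c 5c 14 ac) = d0d1
m4: inner = H(51 41 5b 5c 36 36 36 64 6d 6d) = 85 a4; tag = H(3b 2b 31 36 5c 5c 5c 85 a4) = c842

2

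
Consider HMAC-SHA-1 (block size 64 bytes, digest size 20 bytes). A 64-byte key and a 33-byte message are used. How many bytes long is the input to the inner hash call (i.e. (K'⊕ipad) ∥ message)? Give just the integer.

97

Key is 64 ≤ 64 bytes, zero-padded: |K'| = 64.
Inner input = (K'⊕ipad) ∥ m → 64 + 33 = 97 bytes.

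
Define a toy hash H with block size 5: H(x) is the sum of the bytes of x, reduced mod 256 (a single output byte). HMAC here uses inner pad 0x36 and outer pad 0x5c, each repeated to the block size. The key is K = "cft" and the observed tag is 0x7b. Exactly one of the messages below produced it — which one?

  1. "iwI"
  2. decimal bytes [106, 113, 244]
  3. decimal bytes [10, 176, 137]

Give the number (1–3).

Key "cft" = 63 66 74 is 3 bytes ≤ B = 5; zero-pad to 5 bytes: K' = 63 66 74 00 00.
K' ⊕ ipad = 55 50 42 36 36; K' ⊕ opad = 3f 3a 28 5c 5c.
m1: inner = H(55 50 42 36 36 69 77 49) = 7c; tag = H(3f 3a 28 5c 5c 7c) = d5
m2: inner = H(55 50 42 36 36 6a 71 f4) = 22; tag = H(3f 3a 28 5c 5c 22) = 7b ← matches
m3: inner = H(55 50 42 36 36 0a b0 89) = 96; tag = H(3f 3a 28 5c 5c 96) = ef

2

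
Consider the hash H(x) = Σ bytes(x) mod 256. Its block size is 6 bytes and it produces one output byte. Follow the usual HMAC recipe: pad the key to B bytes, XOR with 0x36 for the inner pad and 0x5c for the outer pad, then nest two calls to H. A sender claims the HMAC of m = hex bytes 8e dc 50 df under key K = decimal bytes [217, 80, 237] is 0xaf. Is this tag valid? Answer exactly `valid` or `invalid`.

invalid

Key decimal bytes [217, 80, 237] = d9 50 ed is 3 bytes ≤ B = 6; zero-pad to 6 bytes: K' = d9 50 ed 00 00 00.
K' ⊕ ipad = ef 66 db 36 36 36; K' ⊕ opad = 85 0c b1 5c 5c 5c.
Inner hash: sum = 239+102+219+54+54+54+142+220+80+223 = 1387; mod 256 = 107 → 6b.
Outer hash (recomputed tag): sum = 133+12+177+92+92+92+107 = 705; mod 256 = 193 → c1.
Recomputed tag = c1; claimed = af → mismatch.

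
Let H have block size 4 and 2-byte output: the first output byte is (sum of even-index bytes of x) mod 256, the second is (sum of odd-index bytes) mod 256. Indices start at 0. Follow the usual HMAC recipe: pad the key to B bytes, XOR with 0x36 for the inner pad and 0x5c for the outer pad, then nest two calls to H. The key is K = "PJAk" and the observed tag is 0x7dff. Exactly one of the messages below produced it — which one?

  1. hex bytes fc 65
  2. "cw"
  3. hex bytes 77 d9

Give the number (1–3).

3

Key "PJAk" = 50 4a 41 6b is exactly B = 4 bytes: K' = 50 4a 41 6b.
K' ⊕ ipad = 66 7c 77 5d; K' ⊕ opad = 0c 16 1d 37.
m1: inner = H(66 7c 77 5d fc 65) = d9 3e; tag = H(0c 16 1d 37 d9 3e) = 028b
m2: inner = H(66 7c 77 5d 63 77) = 40 50; tag = H(0c 16 1d 37 40 50) = 699d
m3: inner = H(66 7c 77 5d 77 d9) = 54 b2; tag = H(0c 16 1d 37 54 b2) = 7dff ← matches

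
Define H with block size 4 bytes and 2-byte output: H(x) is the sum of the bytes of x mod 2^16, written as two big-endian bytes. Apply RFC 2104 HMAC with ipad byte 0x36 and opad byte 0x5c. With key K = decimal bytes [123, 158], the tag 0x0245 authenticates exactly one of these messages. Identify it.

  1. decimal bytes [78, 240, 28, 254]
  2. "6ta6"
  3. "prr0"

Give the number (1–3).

Key decimal bytes [123, 158] = 7b 9e is 2 bytes ≤ B = 4; zero-pad to 4 bytes: K' = 7b 9e 00 00.
K' ⊕ ipad = 4d a8 36 36; K' ⊕ opad = 27 c2 5c 5c.
m1: inner = H(4d a8 36 36 4e f0 1c fe) = 03 b9; tag = H(27 c2 5c 5c 03 b9) = 025d
m2: inner = H(4d a8 36 36 36 74 61 36) = 02 a2; tag = H(27 c2 5c 5c 02 a2) = 0245 ← matches
m3: inner = H(4d a8 36 36 70 72 72 30) = 02 e5; tag = H(27 c2 5c 5c 02 e5) = 0288

2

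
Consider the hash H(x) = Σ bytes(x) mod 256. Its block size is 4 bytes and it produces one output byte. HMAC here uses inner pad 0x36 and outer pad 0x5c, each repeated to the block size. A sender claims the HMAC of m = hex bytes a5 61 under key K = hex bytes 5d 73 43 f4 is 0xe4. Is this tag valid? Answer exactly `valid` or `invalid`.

Key hex bytes 5d 73 43 f4 is exactly B = 4 bytes: K' = 5d 73 43 f4.
K' ⊕ ipad = 6b 45 75 c2; K' ⊕ opad = 01 2f 1f a8.
Inner hash: sum = 107+69+117+194+165+97 = 749; mod 256 = 237 → ed.
Outer hash (recomputed tag): sum = 1+47+31+168+237 = 484; mod 256 = 228 → e4.
Recomputed tag = e4; claimed = e4 → match.

valid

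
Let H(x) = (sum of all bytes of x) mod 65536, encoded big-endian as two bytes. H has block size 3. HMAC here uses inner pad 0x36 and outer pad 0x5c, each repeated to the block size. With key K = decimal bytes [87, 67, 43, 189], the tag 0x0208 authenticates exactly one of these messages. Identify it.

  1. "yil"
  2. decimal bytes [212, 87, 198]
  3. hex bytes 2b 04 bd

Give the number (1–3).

Key decimal bytes [87, 67, 43, 189] = 57 43 2b bd is 4 bytes > B = 3, so hash it first: H(key) = 01 82, then zero-pad to 3 bytes: K' = 01 82 00.
K' ⊕ ipad = 37 b4 36; K' ⊕ opad = 5d de 5c.
m1: inner = H(37 b4 36 79 69 6c) = 02 6f; tag = H(5d de 5c 02 6f) = 0208 ← matches
m2: inner = H(37 b4 36 d4 57 c6) = 03 12; tag = H(5d de 5c 03 12) = 01ac
m3: inner = H(37 b4 36 2b 04 bd) = 02 0d; tag = H(5d de 5c 02 0d) = 01a6

1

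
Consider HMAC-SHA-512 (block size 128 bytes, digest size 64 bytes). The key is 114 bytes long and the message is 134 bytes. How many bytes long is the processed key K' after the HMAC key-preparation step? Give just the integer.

Key is 114 ≤ 128 bytes, zero-padded: |K'| = 128.

128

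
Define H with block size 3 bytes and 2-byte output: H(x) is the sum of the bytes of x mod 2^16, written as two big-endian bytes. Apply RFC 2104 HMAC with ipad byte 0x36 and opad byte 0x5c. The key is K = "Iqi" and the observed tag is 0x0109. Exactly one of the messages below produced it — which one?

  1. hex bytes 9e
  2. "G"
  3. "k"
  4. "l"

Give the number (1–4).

Key "Iqi" = 49 71 69 is exactly B = 3 bytes: K' = 49 71 69.
K' ⊕ ipad = 7f 47 5f; K' ⊕ opad = 15 2d 35.
m1: inner = H(7f 47 5f 9e) = 01 c3; tag = H(15 2d 35 01 c3) = 013b
m2: inner = H(7f 47 5f 47) = 01 6c; tag = H(15 2d 35 01 6c) = 00e4
m3: inner = H(7f 47 5f 6b) = 01 90; tag = H(15 2d 35 01 90) = 0108
m4: inner = H(7f 47 5f 6c) = 01 91; tag = H(15 2d 35 01 91) = 0109 ← matches

4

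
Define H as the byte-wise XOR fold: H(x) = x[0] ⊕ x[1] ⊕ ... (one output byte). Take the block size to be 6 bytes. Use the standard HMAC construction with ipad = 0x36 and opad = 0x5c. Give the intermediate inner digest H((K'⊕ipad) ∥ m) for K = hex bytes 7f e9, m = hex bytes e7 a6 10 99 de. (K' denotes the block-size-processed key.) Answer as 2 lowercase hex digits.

80

Key hex bytes 7f e9 is 2 bytes ≤ B = 6; zero-pad to 6 bytes: K' = 7f e9 00 00 00 00.
K' ⊕ ipad = 49 df 36 36 36 36.
Inner input = 49 df 36 36 36 36 ∥ e7 a6 10 99 de.
Inner hash: XOR 49⊕df⊕36⊕36⊕36⊕36⊕e7⊕a6⊕10⊕99⊕de = 80.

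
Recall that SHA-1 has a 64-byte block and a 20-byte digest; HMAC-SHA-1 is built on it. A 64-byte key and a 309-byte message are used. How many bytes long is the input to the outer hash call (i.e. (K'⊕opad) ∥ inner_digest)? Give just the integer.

84

Key is 64 ≤ 64 bytes, zero-padded: |K'| = 64.
Outer input = (K'⊕opad) ∥ H(inner) → 64 + 20 = 84 bytes.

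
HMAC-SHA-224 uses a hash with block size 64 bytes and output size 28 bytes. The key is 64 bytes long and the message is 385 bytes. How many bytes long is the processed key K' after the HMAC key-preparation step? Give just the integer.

64

Key is 64 ≤ 64 bytes, zero-padded: |K'| = 64.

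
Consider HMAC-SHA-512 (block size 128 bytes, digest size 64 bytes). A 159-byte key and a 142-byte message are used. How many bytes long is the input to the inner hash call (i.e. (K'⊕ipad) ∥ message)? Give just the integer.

270

Key is 159 > 128 bytes, so it is hashed to 64 bytes then zero-padded to 128: |K'| = 128.
Inner input = (K'⊕ipad) ∥ m → 128 + 142 = 270 bytes.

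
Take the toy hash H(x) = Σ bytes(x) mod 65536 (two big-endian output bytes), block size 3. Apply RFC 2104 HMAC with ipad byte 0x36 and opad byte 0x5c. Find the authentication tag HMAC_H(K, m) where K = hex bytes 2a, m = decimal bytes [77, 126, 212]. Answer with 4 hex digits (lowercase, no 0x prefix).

0157

Key hex bytes 2a is 1 byte ≤ B = 3; zero-pad to 3 bytes: K' = 2a 00 00.
K' ⊕ ipad = 1c 36 36.  K' ⊕ opad = 76 5c 5c.
Inner input = (K'⊕ipad) ∥ m = 1c 36 36 ∥ 4d 7e d4.
Inner hash: sum = 28+54+54+77+126+212 = 551 → 02 27.
Outer input = (K'⊕opad) ∥ inner = 76 5c 5c ∥ 02 27.
Outer hash (tag): sum = 118+92+92+2+39 = 343 → 01 57.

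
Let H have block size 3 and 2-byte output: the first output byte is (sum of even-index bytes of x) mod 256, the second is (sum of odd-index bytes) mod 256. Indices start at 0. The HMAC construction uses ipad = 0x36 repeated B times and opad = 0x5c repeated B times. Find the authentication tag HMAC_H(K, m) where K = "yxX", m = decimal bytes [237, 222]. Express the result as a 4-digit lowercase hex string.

Key "yxX" = 79 78 58 is exactly B = 3 bytes: K' = 79 78 58.
K' ⊕ ipad = 4f 4e 6e.  K' ⊕ opad = 25 24 04.
Inner input = (K'⊕ipad) ∥ m = 4f 4e 6e ∥ ed de.
Inner hash: even-index sum = 411 mod 256 = 155; odd-index sum = 315 mod 256 = 59 → 9b 3b.
Outer input = (K'⊕opad) ∥ inner = 25 24 04 ∥ 9b 3b.
Outer hash (tag): even-index sum = 100 mod 256 = 100; odd-index sum = 191 mod 256 = 191 → 64 bf.

64bf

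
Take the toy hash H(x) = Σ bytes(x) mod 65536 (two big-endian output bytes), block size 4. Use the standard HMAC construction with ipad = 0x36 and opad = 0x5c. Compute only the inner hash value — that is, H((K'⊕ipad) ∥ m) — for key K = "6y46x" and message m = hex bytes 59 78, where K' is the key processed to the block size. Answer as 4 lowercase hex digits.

021b

Key "6y46x" = 36 79 34 36 78 is 5 bytes > B = 4, so hash it first: H(key) = 01 91, then zero-pad to 4 bytes: K' = 01 91 00 00.
K' ⊕ ipad = 37 a7 36 36.
Inner input = 37 a7 36 36 ∥ 59 78.
Inner hash: sum = 55+167+54+54+89+120 = 539 → 02 1b.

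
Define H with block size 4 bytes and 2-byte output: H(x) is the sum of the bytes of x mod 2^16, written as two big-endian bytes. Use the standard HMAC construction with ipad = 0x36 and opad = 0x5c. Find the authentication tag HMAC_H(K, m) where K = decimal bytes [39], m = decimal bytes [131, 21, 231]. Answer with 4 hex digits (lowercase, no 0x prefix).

01c3

Key decimal bytes [39] = 27 is 1 byte ≤ B = 4; zero-pad to 4 bytes: K' = 27 00 00 00.
K' ⊕ ipad = 11 36 36 36.  K' ⊕ opad = 7b 5c 5c 5c.
Inner input = (K'⊕ipad) ∥ m = 11 36 36 36 ∥ 83 15 e7.
Inner hash: sum = 17+54+54+54+131+21+231 = 562 → 02 32.
Outer input = (K'⊕opad) ∥ inner = 7b 5c 5c 5c ∥ 02 32.
Outer hash (tag): sum = 123+92+92+92+2+50 = 451 → 01 c3.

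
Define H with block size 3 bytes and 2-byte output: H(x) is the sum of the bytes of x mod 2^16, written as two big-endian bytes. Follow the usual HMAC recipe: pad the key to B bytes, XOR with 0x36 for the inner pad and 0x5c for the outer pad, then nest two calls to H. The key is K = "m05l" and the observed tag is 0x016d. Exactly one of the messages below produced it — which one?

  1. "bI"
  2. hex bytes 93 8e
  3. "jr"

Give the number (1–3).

3

Key "m05l" = 6d 30 35 6c is 4 bytes > B = 3, so hash it first: H(key) = 01 3e, then zero-pad to 3 bytes: K' = 01 3e 00.
K' ⊕ ipad = 37 08 36; K' ⊕ opad = 5d 62 5c.
m1: inner = H(37 08 36 62 49) = 01 20; tag = H(5d 62 5c 01 20) = 013c
m2: inner = H(37 08 36 93 8e) = 01 96; tag = H(5d 62 5c 01 96) = 01b2
m3: inner = H(37 08 36 6a 72) = 01 51; tag = H(5d 62 5c 01 51) = 016d ← matches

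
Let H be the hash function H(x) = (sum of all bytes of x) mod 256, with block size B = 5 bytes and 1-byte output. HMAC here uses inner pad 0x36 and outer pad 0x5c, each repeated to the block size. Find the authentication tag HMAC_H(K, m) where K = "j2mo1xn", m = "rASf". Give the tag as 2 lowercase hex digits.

40

Key "j2mo1xn" = 6a 32 6d 6f 31 78 6e is 7 bytes > B = 5, so hash it first: H(key) = 8f, then zero-pad to 5 bytes: K' = 8f 00 00 00 00.
K' ⊕ ipad = b9 36 36 36 36.  K' ⊕ opad = d3 5c 5c 5c 5c.
Inner input = (K'⊕ipad) ∥ m = b9 36 36 36 36 ∥ 72 41 53 66.
Inner hash: sum = 185+54+54+54+54+114+65+83+102 = 765; mod 256 = 253 → fd.
Outer input = (K'⊕opad) ∥ inner = d3 5c 5c 5c 5c ∥ fd.
Outer hash (tag): sum = 211+92+92+92+92+253 = 832; mod 256 = 64 → 40.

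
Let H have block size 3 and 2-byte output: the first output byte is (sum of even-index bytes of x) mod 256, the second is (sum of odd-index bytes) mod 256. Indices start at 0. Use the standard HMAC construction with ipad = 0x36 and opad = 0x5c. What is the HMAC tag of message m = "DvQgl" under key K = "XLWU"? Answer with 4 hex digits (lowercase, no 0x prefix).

Key "XLWU" = 58 4c 57 55 is 4 bytes > B = 3, so hash it first: H(key) = af a1, then zero-pad to 3 bytes: K' = af a1 00.
K' ⊕ ipad = 99 97 36.  K' ⊕ opad = f3 fd 5c.
Inner input = (K'⊕ipad) ∥ m = 99 97 36 ∥ 44 76 51 67 6c.
Inner hash: even-index sum = 428 mod 256 = 172; odd-index sum = 408 mod 256 = 152 → ac 98.
Outer input = (K'⊕opad) ∥ inner = f3 fd 5c ∥ ac 98.
Outer hash (tag): even-index sum = 487 mod 256 = 231; odd-index sum = 425 mod 256 = 169 → e7 a9.

e7a9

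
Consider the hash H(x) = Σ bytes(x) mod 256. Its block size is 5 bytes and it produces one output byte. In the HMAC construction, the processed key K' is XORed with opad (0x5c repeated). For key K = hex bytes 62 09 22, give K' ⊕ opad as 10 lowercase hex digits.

Key hex bytes 62 09 22 is 3 bytes ≤ B = 5; zero-pad to 5 bytes: K' = 62 09 22 00 00.
XOR each byte with 0x5c: 62⊕5c=3e, 09⊕5c=55, 22⊕5c=7e, 00⊕5c=5c, 00⊕5c=5c.

3e557e5c5c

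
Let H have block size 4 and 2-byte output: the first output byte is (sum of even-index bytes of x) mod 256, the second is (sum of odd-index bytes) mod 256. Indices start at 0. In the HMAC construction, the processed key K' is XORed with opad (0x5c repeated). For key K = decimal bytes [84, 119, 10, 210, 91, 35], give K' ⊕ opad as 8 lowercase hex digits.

Key decimal bytes [84, 119, 10, 210, 91, 35] = 54 77 0a d2 5b 23 is 6 bytes > B = 4, so hash it first: H(key) = b9 6c, then zero-pad to 4 bytes: K' = b9 6c 00 00.
XOR each byte with 0x5c: b9⊕5c=e5, 6c⊕5c=30, 00⊕5c=5c, 00⊕5c=5c.

e5305c5c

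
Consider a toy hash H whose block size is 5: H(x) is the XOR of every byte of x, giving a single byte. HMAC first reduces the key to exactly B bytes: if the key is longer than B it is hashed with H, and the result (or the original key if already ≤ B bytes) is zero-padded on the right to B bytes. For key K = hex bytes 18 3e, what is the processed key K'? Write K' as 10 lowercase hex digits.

183e000000

Key hex bytes 18 3e is 2 bytes ≤ B = 5; zero-pad to 5 bytes: K' = 18 3e 00 00 00.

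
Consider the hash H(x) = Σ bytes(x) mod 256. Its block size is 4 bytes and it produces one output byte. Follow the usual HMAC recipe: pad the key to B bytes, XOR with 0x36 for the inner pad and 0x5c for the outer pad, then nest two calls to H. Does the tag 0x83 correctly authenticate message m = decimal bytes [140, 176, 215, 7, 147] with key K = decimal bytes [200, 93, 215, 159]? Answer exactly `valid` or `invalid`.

valid

Key decimal bytes [200, 93, 215, 159] = c8 5d d7 9f is exactly B = 4 bytes: K' = c8 5d d7 9f.
K' ⊕ ipad = fe 6b e1 a9; K' ⊕ opad = 94 01 8b c3.
Inner hash: sum = 254+107+225+169+140+176+215+7+147 = 1440; mod 256 = 160 → a0.
Outer hash (recomputed tag): sum = 148+1+139+195+160 = 643; mod 256 = 131 → 83.
Recomputed tag = 83; claimed = 83 → match.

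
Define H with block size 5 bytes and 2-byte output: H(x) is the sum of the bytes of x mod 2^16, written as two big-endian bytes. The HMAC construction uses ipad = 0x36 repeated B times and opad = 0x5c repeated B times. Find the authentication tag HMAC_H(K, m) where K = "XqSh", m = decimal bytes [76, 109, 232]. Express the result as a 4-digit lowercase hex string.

Key "XqSh" = 58 71 53 68 is 4 bytes ≤ B = 5; zero-pad to 5 bytes: K' = 58 71 53 68 00.
K' ⊕ ipad = 6e 47 65 5e 36.  K' ⊕ opad = 04 2d 0f 34 5c.
Inner input = (K'⊕ipad) ∥ m = 6e 47 65 5e 36 ∥ 4c 6d e8.
Inner hash: sum = 110+71+101+94+54+76+109+232 = 847 → 03 4f.
Outer input = (K'⊕opad) ∥ inner = 04 2d 0f 34 5c ∥ 03 4f.
Outer hash (tag): sum = 4+45+15+52+92+3+79 = 290 → 01 22.

0122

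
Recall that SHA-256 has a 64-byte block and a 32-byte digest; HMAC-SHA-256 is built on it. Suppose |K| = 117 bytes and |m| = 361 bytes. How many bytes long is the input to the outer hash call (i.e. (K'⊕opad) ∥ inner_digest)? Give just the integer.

96

Key is 117 > 64 bytes, so it is hashed to 32 bytes then zero-padded to 64: |K'| = 64.
Outer input = (K'⊕opad) ∥ H(inner) → 64 + 32 = 96 bytes.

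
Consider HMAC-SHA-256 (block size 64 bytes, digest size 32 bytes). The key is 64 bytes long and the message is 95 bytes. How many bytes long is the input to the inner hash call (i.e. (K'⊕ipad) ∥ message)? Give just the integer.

Key is 64 ≤ 64 bytes, zero-padded: |K'| = 64.
Inner input = (K'⊕ipad) ∥ m → 64 + 95 = 159 bytes.

159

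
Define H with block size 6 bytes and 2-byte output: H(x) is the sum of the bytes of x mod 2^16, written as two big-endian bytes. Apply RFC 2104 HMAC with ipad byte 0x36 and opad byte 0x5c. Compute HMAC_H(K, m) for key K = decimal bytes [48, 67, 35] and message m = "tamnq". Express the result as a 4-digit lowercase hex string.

Key decimal bytes [48, 67, 35] = 30 43 23 is 3 bytes ≤ B = 6; zero-pad to 6 bytes: K' = 30 43 23 00 00 00.
K' ⊕ ipad = 06 75 15 36 36 36.  K' ⊕ opad = 6c 1f 7f 5c 5c 5c.
Inner input = (K'⊕ipad) ∥ m = 06 75 15 36 36 36 ∥ 74 61 6d 6e 71.
Inner hash: sum = 6+117+21+54+54+54+116+97+109+110+113 = 851 → 03 53.
Outer input = (K'⊕opad) ∥ inner = 6c 1f 7f 5c 5c 5c ∥ 03 53.
Outer hash (tag): sum = 108+31+127+92+92+92+3+83 = 628 → 02 74.

0274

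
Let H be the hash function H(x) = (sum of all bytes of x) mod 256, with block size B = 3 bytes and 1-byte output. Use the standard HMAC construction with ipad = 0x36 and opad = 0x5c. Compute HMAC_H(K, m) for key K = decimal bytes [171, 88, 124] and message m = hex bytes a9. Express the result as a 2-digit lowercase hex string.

Key decimal bytes [171, 88, 124] = ab 58 7c is exactly B = 3 bytes: K' = ab 58 7c.
K' ⊕ ipad = 9d 6e 4a.  K' ⊕ opad = f7 04 20.
Inner input = (K'⊕ipad) ∥ m = 9d 6e 4a ∥ a9.
Inner hash: sum = 157+110+74+169 = 510; mod 256 = 254 → fe.
Outer input = (K'⊕opad) ∥ inner = f7 04 20 ∥ fe.
Outer hash (tag): sum = 247+4+32+254 = 537; mod 256 = 25 → 19.

19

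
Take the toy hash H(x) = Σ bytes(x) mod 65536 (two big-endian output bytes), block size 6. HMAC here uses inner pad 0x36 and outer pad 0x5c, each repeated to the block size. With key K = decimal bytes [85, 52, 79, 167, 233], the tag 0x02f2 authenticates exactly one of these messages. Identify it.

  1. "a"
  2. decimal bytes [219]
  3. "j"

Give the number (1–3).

2

Key decimal bytes [85, 52, 79, 167, 233] = 55 34 4f a7 e9 is 5 bytes ≤ B = 6; zero-pad to 6 bytes: K' = 55 34 4f a7 e9 00.
K' ⊕ ipad = 63 02 79 91 df 36; K' ⊕ opad = 09 68 13 fb b5 5c.
m1: inner = H(63 02 79 91 df 36 61) = 02 e5; tag = H(09 68 13 fb b5 5c 02 e5) = 0377
m2: inner = H(63 02 79 91 df 36 db) = 03 5f; tag = H(09 68 13 fb b5 5c 03 5f) = 02f2 ← matches
m3: inner = H(63 02 79 91 df 36 6a) = 02 ee; tag = H(09 68 13 fb b5 5c 02 ee) = 0380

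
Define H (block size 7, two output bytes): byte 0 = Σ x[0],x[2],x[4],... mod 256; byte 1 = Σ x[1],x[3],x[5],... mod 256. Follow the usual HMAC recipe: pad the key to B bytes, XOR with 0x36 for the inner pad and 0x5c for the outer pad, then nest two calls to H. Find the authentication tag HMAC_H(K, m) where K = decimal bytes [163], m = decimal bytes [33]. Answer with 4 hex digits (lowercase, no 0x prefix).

d64b

Key decimal bytes [163] = a3 is 1 byte ≤ B = 7; zero-pad to 7 bytes: K' = a3 00 00 00 00 00 00.
K' ⊕ ipad = 95 36 36 36 36 36 36.  K' ⊕ opad = ff 5c 5c 5c 5c 5c 5c.
Inner input = (K'⊕ipad) ∥ m = 95 36 36 36 36 36 36 ∥ 21.
Inner hash: even-index sum = 311 mod 256 = 55; odd-index sum = 195 mod 256 = 195 → 37 c3.
Outer input = (K'⊕opad) ∥ inner = ff 5c 5c 5c 5c 5c 5c ∥ 37 c3.
Outer hash (tag): even-index sum = 726 mod 256 = 214; odd-index sum = 331 mod 256 = 75 → d6 4b.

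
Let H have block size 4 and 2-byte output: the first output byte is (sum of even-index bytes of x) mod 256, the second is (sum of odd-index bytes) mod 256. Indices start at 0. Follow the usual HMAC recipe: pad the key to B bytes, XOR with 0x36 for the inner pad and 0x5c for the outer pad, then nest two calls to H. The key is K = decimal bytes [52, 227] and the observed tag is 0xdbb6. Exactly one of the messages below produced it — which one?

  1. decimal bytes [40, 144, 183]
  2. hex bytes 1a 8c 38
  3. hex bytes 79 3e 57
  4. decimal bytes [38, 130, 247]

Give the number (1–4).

Key decimal bytes [52, 227] = 34 e3 is 2 bytes ≤ B = 4; zero-pad to 4 bytes: K' = 34 e3 00 00.
K' ⊕ ipad = 02 d5 36 36; K' ⊕ opad = 68 bf 5c 5c.
m1: inner = H(02 d5 36 36 28 90 b7) = 17 9b; tag = H(68 bf 5c 5c 17 9b) = dbb6 ← matches
m2: inner = H(02 d5 36 36 1a 8c 38) = 8a 97; tag = H(68 bf 5c 5c 8a 97) = 4eb2
m3: inner = H(02 d5 36 36 79 3e 57) = 08 49; tag = H(68 bf 5c 5c 08 49) = cc64
m4: inner = H(02 d5 36 36 26 82 f7) = 55 8d; tag = H(68 bf 5c 5c 55 8d) = 19a8

1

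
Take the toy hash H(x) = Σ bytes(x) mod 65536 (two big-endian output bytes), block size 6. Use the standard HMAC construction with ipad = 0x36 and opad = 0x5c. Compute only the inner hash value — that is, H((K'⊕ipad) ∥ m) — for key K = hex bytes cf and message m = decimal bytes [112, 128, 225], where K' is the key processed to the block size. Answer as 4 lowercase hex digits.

03d8

Key hex bytes cf is 1 byte ≤ B = 6; zero-pad to 6 bytes: K' = cf 00 00 00 00 00.
K' ⊕ ipad = f9 36 36 36 36 36.
Inner input = f9 36 36 36 36 36 ∥ 70 80 e1.
Inner hash: sum = 249+54+54+54+54+54+112+128+225 = 984 → 03 d8.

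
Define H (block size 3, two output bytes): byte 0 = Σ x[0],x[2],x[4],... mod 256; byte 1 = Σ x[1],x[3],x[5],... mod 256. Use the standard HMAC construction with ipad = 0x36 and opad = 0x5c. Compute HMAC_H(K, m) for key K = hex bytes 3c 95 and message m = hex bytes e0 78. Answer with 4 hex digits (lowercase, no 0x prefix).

Key hex bytes 3c 95 is 2 bytes ≤ B = 3; zero-pad to 3 bytes: K' = 3c 95 00.
K' ⊕ ipad = 0a a3 36.  K' ⊕ opad = 60 c9 5c.
Inner input = (K'⊕ipad) ∥ m = 0a a3 36 ∥ e0 78.
Inner hash: even-index sum = 184 mod 256 = 184; odd-index sum = 387 mod 256 = 131 → b8 83.
Outer input = (K'⊕opad) ∥ inner = 60 c9 5c ∥ b8 83.
Outer hash (tag): even-index sum = 319 mod 256 = 63; odd-index sum = 385 mod 256 = 129 → 3f 81.

3f81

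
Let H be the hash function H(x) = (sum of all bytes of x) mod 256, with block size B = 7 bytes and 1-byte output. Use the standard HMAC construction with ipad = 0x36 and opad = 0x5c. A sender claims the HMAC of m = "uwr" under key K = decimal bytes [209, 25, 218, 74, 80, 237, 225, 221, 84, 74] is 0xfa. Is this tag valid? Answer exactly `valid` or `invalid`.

Key decimal bytes [209, 25, 218, 74, 80, 237, 225, 221, 84, 74] = d1 19 da 4a 50 ed e1 dd 54 4a is 10 bytes > B = 7, so hash it first: H(key) = a7, then zero-pad to 7 bytes: K' = a7 00 00 00 00 00 00.
K' ⊕ ipad = 91 36 36 36 36 36 36; K' ⊕ opad = fb 5c 5c 5c 5c 5c 5c.
Inner hash: sum = 145+54+54+54+54+54+54+117+119+114 = 819; mod 256 = 51 → 33.
Outer hash (recomputed tag): sum = 251+92+92+92+92+92+92+51 = 854; mod 256 = 86 → 56.
Recomputed tag = 56; claimed = fa → mismatch.

invalid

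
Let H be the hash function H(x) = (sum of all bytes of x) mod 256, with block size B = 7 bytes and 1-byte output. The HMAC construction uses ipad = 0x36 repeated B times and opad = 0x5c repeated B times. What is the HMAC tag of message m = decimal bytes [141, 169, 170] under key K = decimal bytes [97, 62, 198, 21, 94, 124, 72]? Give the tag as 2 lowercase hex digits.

Key decimal bytes [97, 62, 198, 21, 94, 124, 72] = 61 3e c6 15 5e 7c 48 is exactly B = 7 bytes: K' = 61 3e c6 15 5e 7c 48.
K' ⊕ ipad = 57 08 f0 23 68 4a 7e.  K' ⊕ opad = 3d 62 9a 49 02 20 14.
Inner input = (K'⊕ipad) ∥ m = 57 08 f0 23 68 4a 7e ∥ 8d a9 aa.
Inner hash: sum = 87+8+240+35+104+74+126+141+169+170 = 1154; mod 256 = 130 → 82.
Outer input = (K'⊕opad) ∥ inner = 3d 62 9a 49 02 20 14 ∥ 82.
Outer hash (tag): sum = 61+98+154+73+2+32+20+130 = 570; mod 256 = 58 → 3a.

3a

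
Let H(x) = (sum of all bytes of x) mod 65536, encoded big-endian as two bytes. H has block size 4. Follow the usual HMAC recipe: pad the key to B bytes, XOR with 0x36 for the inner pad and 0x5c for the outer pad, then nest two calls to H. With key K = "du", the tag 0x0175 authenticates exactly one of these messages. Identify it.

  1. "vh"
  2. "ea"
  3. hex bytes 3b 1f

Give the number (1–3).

3

Key "du" = 64 75 is 2 bytes ≤ B = 4; zero-pad to 4 bytes: K' = 64 75 00 00.
K' ⊕ ipad = 52 43 36 36; K' ⊕ opad = 38 29 5c 5c.
m1: inner = H(52 43 36 36 76 68) = 01 df; tag = H(38 29 5c 5c 01 df) = 01f9
m2: inner = H(52 43 36 36 65 61) = 01 c7; tag = H(38 29 5c 5c 01 c7) = 01e1
m3: inner = H(52 43 36 36 3b 1f) = 01 5b; tag = H(38 29 5c 5c 01 5b) = 0175 ← matches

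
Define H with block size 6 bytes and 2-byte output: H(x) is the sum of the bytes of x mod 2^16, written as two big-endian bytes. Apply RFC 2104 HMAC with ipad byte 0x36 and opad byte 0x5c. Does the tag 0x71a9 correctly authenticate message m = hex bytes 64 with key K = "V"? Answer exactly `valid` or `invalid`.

Key "V" = 56 is 1 byte ≤ B = 6; zero-pad to 6 bytes: K' = 56 00 00 00 00 00.
K' ⊕ ipad = 60 36 36 36 36 36; K' ⊕ opad = 0a 5c 5c 5c 5c 5c.
Inner hash: sum = 96+54+54+54+54+54+100 = 466 → 01 d2.
Outer hash (recomputed tag): sum = 10+92+92+92+92+92+1+210 = 681 → 02 a9.
Recomputed tag = 02a9; claimed = 71a9 → mismatch.

invalid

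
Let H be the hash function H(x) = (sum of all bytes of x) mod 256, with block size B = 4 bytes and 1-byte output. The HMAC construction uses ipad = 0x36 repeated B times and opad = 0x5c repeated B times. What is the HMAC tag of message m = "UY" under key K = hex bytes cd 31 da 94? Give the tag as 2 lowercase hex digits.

8a

Key hex bytes cd 31 da 94 is exactly B = 4 bytes: K' = cd 31 da 94.
K' ⊕ ipad = fb 07 ec a2.  K' ⊕ opad = 91 6d 86 c8.
Inner input = (K'⊕ipad) ∥ m = fb 07 ec a2 ∥ 55 59.
Inner hash: sum = 251+7+236+162+85+89 = 830; mod 256 = 62 → 3e.
Outer input = (K'⊕opad) ∥ inner = 91 6d 86 c8 ∥ 3e.
Outer hash (tag): sum = 145+109+134+200+62 = 650; mod 256 = 138 → 8a.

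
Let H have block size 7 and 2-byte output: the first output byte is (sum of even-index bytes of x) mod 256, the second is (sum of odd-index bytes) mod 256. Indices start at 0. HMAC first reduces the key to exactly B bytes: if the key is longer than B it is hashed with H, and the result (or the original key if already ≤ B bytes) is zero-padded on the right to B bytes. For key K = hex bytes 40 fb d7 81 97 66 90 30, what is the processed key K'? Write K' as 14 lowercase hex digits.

3e120000000000

|K| = 8 > B = 7, so first hash the key.
H(K): even-index sum = 574 mod 256 = 62; odd-index sum = 530 mod 256 = 18 → 3e 12.
Zero-pad H(K) = 3e 12 to 7 bytes: K' = 3e 12 00 00 00 00 00.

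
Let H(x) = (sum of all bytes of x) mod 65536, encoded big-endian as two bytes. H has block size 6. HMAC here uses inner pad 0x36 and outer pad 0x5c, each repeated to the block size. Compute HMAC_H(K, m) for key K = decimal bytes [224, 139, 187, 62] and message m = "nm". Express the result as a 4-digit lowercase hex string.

Key decimal bytes [224, 139, 187, 62] = e0 8b bb 3e is 4 bytes ≤ B = 6; zero-pad to 6 bytes: K' = e0 8b bb 3e 00 00.
K' ⊕ ipad = d6 bd 8d 08 36 36.  K' ⊕ opad = bc d7 e7 62 5c 5c.
Inner input = (K'⊕ipad) ∥ m = d6 bd 8d 08 36 36 ∥ 6e 6d.
Inner hash: sum = 214+189+141+8+54+54+110+109 = 879 → 03 6f.
Outer input = (K'⊕opad) ∥ inner = bc d7 e7 62 5c 5c ∥ 03 6f.
Outer hash (tag): sum = 188+215+231+98+92+92+3+111 = 1030 → 04 06.

0406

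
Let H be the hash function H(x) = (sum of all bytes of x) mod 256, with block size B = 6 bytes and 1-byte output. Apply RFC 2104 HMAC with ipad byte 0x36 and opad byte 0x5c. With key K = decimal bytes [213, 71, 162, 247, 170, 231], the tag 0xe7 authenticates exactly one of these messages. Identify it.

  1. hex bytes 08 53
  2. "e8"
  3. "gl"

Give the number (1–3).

Key decimal bytes [213, 71, 162, 247, 170, 231] = d5 47 a2 f7 aa e7 is exactly B = 6 bytes: K' = d5 47 a2 f7 aa e7.
K' ⊕ ipad = e3 71 94 c1 9c d1; K' ⊕ opad = 89 1b fe ab f6 bb.
m1: inner = H(e3 71 94 c1 9c d1 08 53) = 71; tag = H(89 1b fe ab f6 bb 71) = 6f
m2: inner = H(e3 71 94 c1 9c d1 65 38) = b3; tag = H(89 1b fe ab f6 bb b3) = b1
m3: inner = H(e3 71 94 c1 9c d1 67 6c) = e9; tag = H(89 1b fe ab f6 bb e9) = e7 ← matches

3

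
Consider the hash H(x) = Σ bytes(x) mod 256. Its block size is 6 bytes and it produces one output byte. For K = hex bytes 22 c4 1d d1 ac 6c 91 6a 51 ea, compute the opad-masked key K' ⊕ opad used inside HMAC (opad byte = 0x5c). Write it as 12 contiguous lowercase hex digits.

Key hex bytes 22 c4 1d d1 ac 6c 91 6a 51 ea is 10 bytes > B = 6, so hash it first: H(key) = 22, then zero-pad to 6 bytes: K' = 22 00 00 00 00 00.
XOR each byte with 0x5c: 22⊕5c=7e, 00⊕5c=5c, 00⊕5c=5c, 00⊕5c=5c, 00⊕5c=5c, 00⊕5c=5c.

7e5c5c5c5c5c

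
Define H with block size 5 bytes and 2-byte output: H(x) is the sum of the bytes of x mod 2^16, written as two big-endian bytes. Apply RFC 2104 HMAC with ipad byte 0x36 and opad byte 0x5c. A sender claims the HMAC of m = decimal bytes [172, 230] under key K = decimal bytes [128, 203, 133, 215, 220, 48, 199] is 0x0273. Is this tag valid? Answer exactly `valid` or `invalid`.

invalid

Key decimal bytes [128, 203, 133, 215, 220, 48, 199] = 80 cb 85 d7 dc 30 c7 is 7 bytes > B = 5, so hash it first: H(key) = 04 7a, then zero-pad to 5 bytes: K' = 04 7a 00 00 00.
K' ⊕ ipad = 32 4c 36 36 36; K' ⊕ opad = 58 26 5c 5c 5c.
Inner hash: sum = 50+76+54+54+54+172+230 = 690 → 02 b2.
Outer hash (recomputed tag): sum = 88+38+92+92+92+2+178 = 582 → 02 46.
Recomputed tag = 0246; claimed = 0273 → mismatch.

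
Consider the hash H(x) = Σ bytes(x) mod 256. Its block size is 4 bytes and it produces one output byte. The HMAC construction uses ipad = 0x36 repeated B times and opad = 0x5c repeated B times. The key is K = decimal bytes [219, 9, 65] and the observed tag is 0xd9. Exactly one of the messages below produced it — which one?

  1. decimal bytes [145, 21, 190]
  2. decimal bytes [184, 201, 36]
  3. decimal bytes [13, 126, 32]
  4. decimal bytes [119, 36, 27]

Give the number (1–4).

Key decimal bytes [219, 9, 65] = db 09 41 is 3 bytes ≤ B = 4; zero-pad to 4 bytes: K' = db 09 41 00.
K' ⊕ ipad = ed 3f 77 36; K' ⊕ opad = 87 55 1d 5c.
m1: inner = H(ed 3f 77 36 91 15 be) = 3d; tag = H(87 55 1d 5c 3d) = 92
m2: inner = H(ed 3f 77 36 b8 c9 24) = 7e; tag = H(87 55 1d 5c 7e) = d3
m3: inner = H(ed 3f 77 36 0d 7e 20) = 84; tag = H(87 55 1d 5c 84) = d9 ← matches
m4: inner = H(ed 3f 77 36 77 24 1b) = 8f; tag = H(87 55 1d 5c 8f) = e4

3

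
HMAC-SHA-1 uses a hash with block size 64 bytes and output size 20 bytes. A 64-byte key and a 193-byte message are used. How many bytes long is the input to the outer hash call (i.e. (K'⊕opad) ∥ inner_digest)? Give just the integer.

Key is 64 ≤ 64 bytes, zero-padded: |K'| = 64.
Outer input = (K'⊕opad) ∥ H(inner) → 64 + 20 = 84 bytes.

84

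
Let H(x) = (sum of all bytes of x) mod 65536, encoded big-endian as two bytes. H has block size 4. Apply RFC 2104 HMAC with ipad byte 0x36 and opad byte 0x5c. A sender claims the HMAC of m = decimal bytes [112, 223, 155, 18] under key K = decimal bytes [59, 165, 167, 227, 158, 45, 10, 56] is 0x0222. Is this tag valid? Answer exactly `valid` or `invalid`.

valid

Key decimal bytes [59, 165, 167, 227, 158, 45, 10, 56] = 3b a5 a7 e3 9e 2d 0a 38 is 8 bytes > B = 4, so hash it first: H(key) = 03 77, then zero-pad to 4 bytes: K' = 03 77 00 00.
K' ⊕ ipad = 35 41 36 36; K' ⊕ opad = 5f 2b 5c 5c.
Inner hash: sum = 53+65+54+54+112+223+155+18 = 734 → 02 de.
Outer hash (recomputed tag): sum = 95+43+92+92+2+222 = 546 → 02 22.
Recomputed tag = 0222; claimed = 0222 → match.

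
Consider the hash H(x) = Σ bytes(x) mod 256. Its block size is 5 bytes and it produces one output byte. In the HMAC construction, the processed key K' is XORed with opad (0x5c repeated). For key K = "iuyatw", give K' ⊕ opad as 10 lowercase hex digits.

ff5c5c5c5c

Key "iuyatw" = 69 75 79 61 74 77 is 6 bytes > B = 5, so hash it first: H(key) = a3, then zero-pad to 5 bytes: K' = a3 00 00 00 00.
XOR each byte with 0x5c: a3⊕5c=ff, 00⊕5c=5c, 00⊕5c=5c, 00⊕5c=5c, 00⊕5c=5c.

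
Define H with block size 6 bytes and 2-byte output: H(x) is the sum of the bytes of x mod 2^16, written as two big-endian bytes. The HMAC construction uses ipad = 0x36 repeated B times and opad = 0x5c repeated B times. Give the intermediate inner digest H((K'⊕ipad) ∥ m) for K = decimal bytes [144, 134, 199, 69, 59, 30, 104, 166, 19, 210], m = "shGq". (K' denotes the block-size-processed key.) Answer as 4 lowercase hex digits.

02f5

Key decimal bytes [144, 134, 199, 69, 59, 30, 104, 166, 19, 210] = 90 86 c7 45 3b 1e 68 a6 13 d2 is 10 bytes > B = 6, so hash it first: H(key) = 04 6e, then zero-pad to 6 bytes: K' = 04 6e 00 00 00 00.
K' ⊕ ipad = 32 58 36 36 36 36.
Inner input = 32 58 36 36 36 36 ∥ 73 68 47 71.
Inner hash: sum = 50+88+54+54+54+54+115+104+71+113 = 757 → 02 f5.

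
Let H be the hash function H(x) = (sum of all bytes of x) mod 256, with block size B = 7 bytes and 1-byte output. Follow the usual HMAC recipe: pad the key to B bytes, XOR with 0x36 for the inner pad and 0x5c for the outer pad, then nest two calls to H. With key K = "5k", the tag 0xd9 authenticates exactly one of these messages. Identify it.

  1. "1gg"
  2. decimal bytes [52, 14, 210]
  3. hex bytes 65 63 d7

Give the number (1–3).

Key "5k" = 35 6b is 2 bytes ≤ B = 7; zero-pad to 7 bytes: K' = 35 6b 00 00 00 00 00.
K' ⊕ ipad = 03 5d 36 36 36 36 36; K' ⊕ opad = 69 37 5c 5c 5c 5c 5c.
m1: inner = H(03 5d 36 36 36 36 36 31 67 67) = 6d; tag = H(69 37 5c 5c 5c 5c 5c 6d) = d9 ← matches
m2: inner = H(03 5d 36 36 36 36 36 34 0e d2) = 82; tag = H(69 37 5c 5c 5c 5c 5c 82) = ee
m3: inner = H(03 5d 36 36 36 36 36 65 63 d7) = 0d; tag = H(69 37 5c 5c 5c 5c 5c 0d) = 79

1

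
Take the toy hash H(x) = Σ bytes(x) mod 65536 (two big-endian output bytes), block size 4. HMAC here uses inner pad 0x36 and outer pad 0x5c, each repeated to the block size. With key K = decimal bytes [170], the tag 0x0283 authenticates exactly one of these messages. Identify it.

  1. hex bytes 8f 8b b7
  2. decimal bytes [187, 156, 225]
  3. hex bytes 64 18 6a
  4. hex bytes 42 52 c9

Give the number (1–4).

Key decimal bytes [170] = aa is 1 byte ≤ B = 4; zero-pad to 4 bytes: K' = aa 00 00 00.
K' ⊕ ipad = 9c 36 36 36; K' ⊕ opad = f6 5c 5c 5c.
m1: inner = H(9c 36 36 36 8f 8b b7) = 03 0f; tag = H(f6 5c 5c 5c 03 0f) = 021c
m2: inner = H(9c 36 36 36 bb 9c e1) = 03 76; tag = H(f6 5c 5c 5c 03 76) = 0283 ← matches
m3: inner = H(9c 36 36 36 64 18 6a) = 02 24; tag = H(f6 5c 5c 5c 02 24) = 0230
m4: inner = H(9c 36 36 36 42 52 c9) = 02 9b; tag = H(f6 5c 5c 5c 02 9b) = 02a7

2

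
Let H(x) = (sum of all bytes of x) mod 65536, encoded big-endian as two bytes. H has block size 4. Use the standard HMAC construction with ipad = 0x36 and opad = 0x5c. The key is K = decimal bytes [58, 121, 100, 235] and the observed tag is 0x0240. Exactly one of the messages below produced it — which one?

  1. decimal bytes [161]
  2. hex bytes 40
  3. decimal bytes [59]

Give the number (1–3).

Key decimal bytes [58, 121, 100, 235] = 3a 79 64 eb is exactly B = 4 bytes: K' = 3a 79 64 eb.
K' ⊕ ipad = 0c 4f 52 dd; K' ⊕ opad = 66 25 38 b7.
m1: inner = H(0c 4f 52 dd a1) = 02 2b; tag = H(66 25 38 b7 02 2b) = 01a7
m2: inner = H(0c 4f 52 dd 40) = 01 ca; tag = H(66 25 38 b7 01 ca) = 0245
m3: inner = H(0c 4f 52 dd 3b) = 01 c5; tag = H(66 25 38 b7 01 c5) = 0240 ← matches

3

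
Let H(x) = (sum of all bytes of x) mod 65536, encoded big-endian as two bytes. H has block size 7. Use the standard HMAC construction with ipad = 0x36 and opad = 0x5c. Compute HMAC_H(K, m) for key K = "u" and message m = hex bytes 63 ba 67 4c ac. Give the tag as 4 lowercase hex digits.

0258

Key "u" = 75 is 1 byte ≤ B = 7; zero-pad to 7 bytes: K' = 75 00 00 00 00 00 00.
K' ⊕ ipad = 43 36 36 36 36 36 36.  K' ⊕ opad = 29 5c 5c 5c 5c 5c 5c.
Inner input = (K'⊕ipad) ∥ m = 43 36 36 36 36 36 36 ∥ 63 ba 67 4c ac.
Inner hash: sum = 67+54+54+54+54+54+54+99+186+103+76+172 = 1027 → 04 03.
Outer input = (K'⊕opad) ∥ inner = 29 5c 5c 5c 5c 5c 5c ∥ 04 03.
Outer hash (tag): sum = 41+92+92+92+92+92+92+4+3 = 600 → 02 58.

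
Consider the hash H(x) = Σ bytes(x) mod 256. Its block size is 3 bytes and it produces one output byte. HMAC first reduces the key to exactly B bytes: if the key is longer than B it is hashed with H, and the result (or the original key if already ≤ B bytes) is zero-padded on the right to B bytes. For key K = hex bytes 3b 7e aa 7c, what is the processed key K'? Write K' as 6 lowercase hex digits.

df0000

|K| = 4 > B = 3, so first hash the key.
H(K): sum = 59+126+170+124 = 479; mod 256 = 223 → df.
Zero-pad H(K) = df to 3 bytes: K' = df 00 00.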